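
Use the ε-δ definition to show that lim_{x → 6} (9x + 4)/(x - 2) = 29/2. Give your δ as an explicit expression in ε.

Let ε > 0 be given. We want δ > 0 with 0 < |x − 6| < δ ⇒ |(9x + 4)/(x - 2) − (29/2)| < ε.
Combining over a common denominator, (9x + 4)/(x - 2) − (29/2) = [(9x + 4)·4 − 58·(x - 2)] / [4·(x - 2)] = -22(x − 6) / (4(x - 2)).
So |(9x + 4)/(x - 2) − (29/2)| = 22|x − 6| / (4·|x − 2|).
Require δ ≤ 2, so |x − 2| ≥ |4| − |x − 6| > 4 − 2 = 2.
Hence |(9x + 4)/(x - 2) − (29/2)| < 22|x − 6|/(4·2) = (11/4)|x − 6|, which is < ε once |x − 6| < (4/11)ε.
Take δ = min(2, (4/11)ε). Then 0 < |x − 6| < δ forces both bounds, so |(9x + 4)/(x - 2) − (29/2)| < ε.

δ = min(2, (4/11)ε)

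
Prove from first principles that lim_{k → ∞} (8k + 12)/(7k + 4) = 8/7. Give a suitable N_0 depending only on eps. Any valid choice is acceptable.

Suppose eps > 0. For k ≥ 1, |(8k + 12)/(7k + 4) − (8/7)| = |52|/(7(7k + 4)) = 52/(7(7k + 4)).
Since 7k + 4 ≥ 7k for k ≥ 1, this is ≤ 52/(7·7k) = (52/49)/k.
So |(8k + 12)/(7k + 4) − (8/7)| < eps whenever k > (52/49)/eps.
Take N_0 = (52/49)/eps. If k > N_0 then |(8k + 12)/(7k + 4) − (8/7)| ≤ (52/49)/k < eps.

N_0 = (52/49)/eps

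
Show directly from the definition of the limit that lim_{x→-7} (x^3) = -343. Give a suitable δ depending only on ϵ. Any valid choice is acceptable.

δ = min(2, ϵ/193)

Suppose ϵ > 0. We seek δ > 0 with 0 < |x + 7| < δ ⇒ |x^3 + 343| < ϵ.
Factor: x^3 + 343 = (x + 7)(x^2 - 7x + 49), so |x^3 + 343| = |x + 7|·|x^2 - 7x + 49|.
Restrict δ ≤ 2. Then |x + 7| < 2 gives |x| < 9, so by the triangle inequality |x^2 - 7x + 49| ≤ 9^2 + 7·9 + 49 = 193.
Hence |x^3 + 343| ≤ 193|x + 7|, which is < ϵ once |x + 7| < ϵ/193.
Take δ = min(2, ϵ/193). If 0 < |x + 7| < δ then both bounds hold and |x^3 + 343| ≤ 193|x + 7| < 193·(ϵ/193) = ϵ.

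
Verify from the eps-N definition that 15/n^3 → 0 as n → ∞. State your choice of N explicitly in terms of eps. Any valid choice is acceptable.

N = (15/eps)^{1/3}

Suppose eps > 0. For n ≥ 1, |15/n^3 − 0| = 15/n^3.
15/n^3 < eps ⇔ n^3 > 15/eps ⇔ n > (15/eps)^{1/3}.
Take N = (15/eps)^{1/3}. Then n > N implies 15/n^3 < eps.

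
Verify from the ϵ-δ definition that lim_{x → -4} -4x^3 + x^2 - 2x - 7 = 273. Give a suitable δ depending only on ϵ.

Let ϵ > 0. We want δ > 0 such that 0 < |x + 4| < δ implies |(-4x^3 + x^2 - 2x - 7) − 273| < ϵ.
(-4x^3 + x^2 - 2x - 7) − 273 = -4x^3 + x^2 - 2x - 280 = (x + 4)(-4x^2 + 17x - 70).
So |(-4x^3 + x^2 - 2x - 7) − 273| = |x + 4|·|-4x^2 + 17x - 70|.
Assume first that |x + 4| < 1, so |x| < 5. Then |-4x^2 + 17x - 70| ≤ 4·5^2 + 17·5 + 70 = 255.
Hence |(-4x^3 + x^2 - 2x - 7) − 273| ≤ 255|x + 4| < ϵ provided |x + 4| < ϵ/255.
Take δ = min(1, ϵ/255). Then 0 < |x + 4| < δ gives both |x + 4| < 1 and |x + 4| < ϵ/255, so |(-4x^3 + x^2 - 2x - 7) − 273| < ϵ.

δ = min(1, ϵ/255)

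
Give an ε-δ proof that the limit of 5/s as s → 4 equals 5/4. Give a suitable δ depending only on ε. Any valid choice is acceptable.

δ = min(2, (8/5)ε)

Let ε > 0 be given. We seek δ > 0 such that 0 < |s − 4| < δ implies |5/s − (5/4)| < ε.
|5/s − (5/4)| = 5·|4 − s|/(4·|s|) = 5|s − 4|/(4|s|).
Restrict δ ≤ 2. Then |s − 4| < 2 gives |s| > 2, so 4|s| > 8.
Then |5/s − (5/4)| < 5|s − 4|/8, which is < ε when |s − 4| < (8/5)ε.
Take δ = min(2, (8/5)ε). Then 0 < |s − 4| < δ gives both |s − 4| < 2 and |s − 4| < (8/5)ε, so |5/s − (5/4)| < ε.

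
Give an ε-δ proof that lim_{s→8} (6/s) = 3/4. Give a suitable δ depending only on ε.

Let ε > 0 be given. We seek δ > 0 such that 0 < |s − 8| < δ implies |6/s − (3/4)| < ε.
|6/s − (3/4)| = 6·|8 − s|/(8·|s|) = 6|s − 8|/(8|s|).
Restrict δ ≤ 4. Then |s − 8| < 4 gives |s| > 4, so 8|s| > 32.
Then |6/s − (3/4)| < 6|s − 8|/32, which is < ε when |s − 8| < (16/3)ε.
Take δ = min(4, (16/3)ε). Then 0 < |s − 8| < δ gives both |s − 8| < 4 and |s − 8| < (16/3)ε, so |6/s − (3/4)| < ε.

δ = min(4, (16/3)ε)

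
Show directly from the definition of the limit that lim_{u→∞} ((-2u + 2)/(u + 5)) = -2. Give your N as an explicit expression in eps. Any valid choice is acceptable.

Suppose eps > 0. We seek N > 0 such that u > N implies |(-2u + 2)/(u + 5) + 2| < eps.
(-2u + 2)/(u + 5) + 2 = ((-2u + 2) − (-2)(u + 5)) / ((u + 5)) = 12/((u + 5)).
For u > 0 we have u + 5 > u, so |(-2u + 2)/(u + 5) + 2| = 12/((u + 5)) < 12/(u) = 12/u.
Thus |(-2u + 2)/(u + 5) + 2| < eps whenever u > 12/eps.
Take N = 12/eps. If u > N then |(-2u + 2)/(u + 5) + 2| < 12/u < eps.

N = 12/eps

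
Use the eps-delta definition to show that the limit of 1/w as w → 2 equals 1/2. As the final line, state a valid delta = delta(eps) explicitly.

delta = min(1, 2eps)

Let eps > 0. We seek delta > 0 such that 0 < |w − 2| < delta implies |1/w − (1/2)| < eps.
|1/w − (1/2)| = |2 − w|/(2·|w|) = |w − 2|/(2|w|).
Require delta ≤ 1 so that |w| > 2 − 1 = 1, hence 2|w| > 2.
Then |1/w − (1/2)| < |w − 2|/2, which is < eps when |w − 2| < 2eps.
Take delta = min(1, 2eps). Then 0 < |w − 2| < delta gives both |w − 2| < 1 and |w − 2| < 2eps, so |1/w − (1/2)| < eps.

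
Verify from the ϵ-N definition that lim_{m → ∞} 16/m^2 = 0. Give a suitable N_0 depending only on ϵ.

Let ϵ > 0. For m ≥ 1, |16/m^2 − 0| = 16/m^2.
16/m^2 < ϵ ⇔ m^2 > 16/ϵ ⇔ m > (16/ϵ)^{1/2}.
Take N_0 = (16/ϵ)^{1/2}. Then m > N_0 implies 16/m^2 < ϵ.

N_0 = (16/ϵ)^{1/2}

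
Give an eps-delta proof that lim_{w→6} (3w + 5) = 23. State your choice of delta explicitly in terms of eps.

Suppose eps > 0. We need delta > 0 so that 0 < |w − 6| < delta implies |(3w + 5) − 23| < eps.
Since (3w + 5) − 23 = 3(w − 6), we have |(3w + 5) − 23| = 3|w − 6|.
So 3|w − 6| < eps exactly when |w − 6| < eps/3.
Choosing delta = eps/3 gives |(3w + 5) − 23| = 3|w − 6| < eps whenever |w − 6| < delta.

delta = eps/3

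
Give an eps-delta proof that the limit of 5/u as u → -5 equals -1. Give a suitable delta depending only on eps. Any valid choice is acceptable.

Suppose eps > 0. We seek delta > 0 such that 0 < |u + 5| < delta implies |5/u + 1| < eps.
|5/u + 1| = 5·|-5 − u|/(5·|u|) = 5|u + 5|/(5|u|).
Require delta ≤ 5/2 so that |u| > 5 − 5/2 = 5/2, hence 5|u| > 25/2.
Then |5/u + 1| < 5|u + 5|/(25/2), which is < eps when |u + 5| < (5/2)eps.
Take delta = min(5/2, (5/2)eps). Then 0 < |u + 5| < delta gives both |u + 5| < 5/2 and |u + 5| < (5/2)eps, so |5/u + 1| < eps.

delta = min(5/2, (5/2)eps)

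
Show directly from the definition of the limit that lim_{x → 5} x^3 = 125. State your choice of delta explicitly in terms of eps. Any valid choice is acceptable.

Let eps > 0 be given. We seek delta > 0 with 0 < |x − 5| < delta ⇒ |x^3 − 125| < eps.
Factor: x^3 − 125 = (x − 5)(x^2 + 5x + 25), so |x^3 − 125| = |x − 5|·|x^2 + 5x + 25|.
Impose delta ≤ 2 so that |x| < 7; then |x^2 + 5x + 25| ≤ 109.
Hence |x^3 − 125| ≤ 109|x − 5|, which is < eps once |x − 5| < eps/109.
Take delta = min(2, eps/109). If 0 < |x − 5| < delta then both bounds hold and |x^3 − 125| ≤ 109|x − 5| < 109·(eps/109) = eps.

delta = min(2, eps/109)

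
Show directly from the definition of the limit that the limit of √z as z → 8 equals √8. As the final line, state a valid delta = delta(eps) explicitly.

Suppose eps > 0. We want delta > 0 such that 0 < |z − 8| < delta implies |√z − √8| < eps.
Rationalise: √z − √8 = (z − 8)/(√z + √8), so |√z − √8| = |z − 8|/(√z + √8).
Restrict delta ≤ 8 so that |z − 8| < 8 forces z > 0, and then √z + √8 > √8.
Hence |√z − √8| < |z − 8|/√8, which is < eps once |z − 8| < √8·eps.
Take delta = min(8, √8·eps). If 0 < |z − 8| < delta then z > 0 and |√z − √8| < |z − 8|/√8 < eps.

delta = min(8, √8·eps)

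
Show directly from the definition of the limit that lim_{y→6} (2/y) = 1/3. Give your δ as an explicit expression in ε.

δ = min(3, 9ε)

Let ε > 0. We seek δ > 0 such that 0 < |y − 6| < δ implies |2/y − (1/3)| < ε.
|2/y − (1/3)| = 2·|6 − y|/(6·|y|) = 2|y − 6|/(6|y|).
Require δ ≤ 3 so that |y| > 6 − 3 = 3, hence 6|y| > 18.
Then |2/y − (1/3)| < 2|y − 6|/18, which is < ε when |y − 6| < 9ε.
Take δ = min(3, 9ε). Then 0 < |y − 6| < δ gives both |y − 6| < 3 and |y − 6| < 9ε, so |2/y − (1/3)| < ε.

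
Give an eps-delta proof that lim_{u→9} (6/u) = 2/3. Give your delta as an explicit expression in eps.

Let eps > 0 be given. We seek delta > 0 such that 0 < |u − 9| < delta implies |6/u − (2/3)| < eps.
|6/u − (2/3)| = 6·|9 − u|/(9·|u|) = 6|u − 9|/(9|u|).
Require delta ≤ 9/2 so that |u| > 9 − 9/2 = 9/2, hence 9|u| > 81/2.
Then |6/u − (2/3)| < 6|u − 9|/(81/2), which is < eps when |u − 9| < (27/4)eps.
Take delta = min(9/2, (27/4)eps). Then 0 < |u − 9| < delta gives both |u − 9| < 9/2 and |u − 9| < (27/4)eps, so |6/u − (2/3)| < eps.

delta = min(9/2, (27/4)eps)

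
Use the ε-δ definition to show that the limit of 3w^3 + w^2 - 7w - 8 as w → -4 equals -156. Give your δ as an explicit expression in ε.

Let ε > 0. We want δ > 0 such that 0 < |w + 4| < δ implies |(3w^3 + w^2 - 7w - 8) + 156| < ε.
(3w^3 + w^2 - 7w - 8) + 156 = 3w^3 + w^2 - 7w + 148 = (w + 4)(3w^2 - 11w + 37).
So |(3w^3 + w^2 - 7w - 8) + 156| = |w + 4|·|3w^2 - 11w + 37|.
Assume first that |w + 4| < 1, so |w| < 5. Then |3w^2 - 11w + 37| ≤ 3·5^2 + 11·5 + 37 = 167.
Hence |(3w^3 + w^2 - 7w - 8) + 156| ≤ 167|w + 4| < ε provided |w + 4| < ε/167.
Choosing δ = min(1, ε/167) ensures both conditions, hence |(3w^3 + w^2 - 7w - 8) + 156| < ε.

δ = min(1, ε/167)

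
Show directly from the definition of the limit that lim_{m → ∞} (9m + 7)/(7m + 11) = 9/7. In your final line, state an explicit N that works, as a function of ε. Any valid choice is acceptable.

N = (50/49)/ε

Let ε > 0. For m ≥ 1, |(9m + 7)/(7m + 11) − (9/7)| = |-50|/(7(7m + 11)) = 50/(7(7m + 11)).
Since 7m + 11 ≥ 7m for m ≥ 1, this is ≤ 50/(7·7m) = (50/49)/m.
So |(9m + 7)/(7m + 11) − (9/7)| < ε whenever m > (50/49)/ε.
Take N = (50/49)/ε. If m > N then |(9m + 7)/(7m + 11) − (9/7)| ≤ (50/49)/m < ε.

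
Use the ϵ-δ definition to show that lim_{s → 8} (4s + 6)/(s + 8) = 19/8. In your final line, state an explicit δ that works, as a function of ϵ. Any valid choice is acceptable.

Let ϵ > 0. We want δ > 0 with 0 < |s − 8| < δ ⇒ |(4s + 6)/(s + 8) − (19/8)| < ϵ.
Combining over a common denominator, (4s + 6)/(s + 8) − (19/8) = [(4s + 6)·16 − 38·(s + 8)] / [16·(s + 8)] = 26(s − 8) / (16(s + 8)).
So |(4s + 6)/(s + 8) − (19/8)| = 26|s − 8| / (16·|s + 8|).
Require δ ≤ 8, so |s + 8| ≥ |16| − |s − 8| > 16 − 8 = 8.
Hence |(4s + 6)/(s + 8) − (19/8)| < 26|s − 8|/(16·8) = (13/64)|s − 8|, which is < ϵ once |s − 8| < (64/13)ϵ.
Take δ = min(8, (64/13)ϵ). Then 0 < |s − 8| < δ forces both bounds, so |(4s + 6)/(s + 8) − (19/8)| < ϵ.

δ = min(8, (64/13)ϵ)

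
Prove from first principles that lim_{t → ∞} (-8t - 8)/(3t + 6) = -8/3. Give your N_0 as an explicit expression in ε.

Suppose ε > 0. We seek N_0 > 0 such that t > N_0 implies |(-8t - 8)/(3t + 6) + 8/3| < ε.
(-8t - 8)/(3t + 6) + 8/3 = (3(-8t - 8) − (-8)(3t + 6)) / (3(3t + 6)) = 24/(3(3t + 6)).
For t > 0 we have 3t + 6 > 3t, so |(-8t - 8)/(3t + 6) + 8/3| = 24/(3(3t + 6)) < 24/(3·3t) = (8/3)/t.
Thus |(-8t - 8)/(3t + 6) + 8/3| < ε whenever t > (8/3)/ε.
Take N_0 = (8/3)/ε. If t > N_0 then |(-8t - 8)/(3t + 6) + 8/3| < (8/3)/t < ε.

N_0 = (8/3)/ε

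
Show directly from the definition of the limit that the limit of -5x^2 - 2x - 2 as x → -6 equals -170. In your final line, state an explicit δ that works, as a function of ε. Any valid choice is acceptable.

δ = min(1, ε/63)

Fix ε > 0. We want δ > 0 such that 0 < |x + 6| < δ implies |(-5x^2 - 2x - 2) + 170| < ε.
(-5x^2 - 2x - 2) + 170 = -5x^2 - 2x + 168 = (x + 6)(-5x + 28).
So |(-5x^2 - 2x - 2) + 170| = |x + 6|·|-5x + 28|.
Assume first that |x + 6| < 1, so |x| < 7. Then |-5x + 28| ≤ 5·7 + 28 = 63.
Hence |(-5x^2 - 2x - 2) + 170| ≤ 63|x + 6| < ε provided |x + 6| < ε/63.
Take δ = min(1, ε/63). Then 0 < |x + 6| < δ gives both |x + 6| < 1 and |x + 6| < ε/63, so |(-5x^2 - 2x - 2) + 170| < ε.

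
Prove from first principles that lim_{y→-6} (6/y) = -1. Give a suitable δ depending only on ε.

Let ε > 0. We seek δ > 0 such that 0 < |y + 6| < δ implies |6/y + 1| < ε.
|6/y + 1| = 6·|-6 − y|/(6·|y|) = 6|y + 6|/(6|y|).
Restrict δ ≤ 3. Then |y + 6| < 3 gives |y| > 3, so 6|y| > 18.
Then |6/y + 1| < 6|y + 6|/18, which is < ε when |y + 6| < 3ε.
Take δ = min(3, 3ε). Then 0 < |y + 6| < δ gives both |y + 6| < 3 and |y + 6| < 3ε, so |6/y + 1| < ε.

δ = min(3, 3ε)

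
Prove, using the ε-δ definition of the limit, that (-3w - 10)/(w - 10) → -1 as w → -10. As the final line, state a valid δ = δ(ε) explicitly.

δ = min(10, 5ε)

Let ε > 0 be given. We want δ > 0 with 0 < |w + 10| < δ ⇒ |(-3w - 10)/(w - 10) + 1| < ε.
Combining over a common denominator, (-3w - 10)/(w - 10) + 1 = [(-3w - 10)·(-20) − 20·(w - 10)] / [(-20)·(w - 10)] = 40(w + 10) / ((-20)(w - 10)).
So |(-3w - 10)/(w - 10) + 1| = 40|w + 10| / (20·|w − 10|).
Require δ ≤ 10, so |w − 10| ≥ |-20| − |w + 10| > 20 − 10 = 10.
Hence |(-3w - 10)/(w - 10) + 1| < 40|w + 10|/(20·10) = (1/5)|w + 10|, which is < ε once |w + 10| < 5ε.
Take δ = min(10, 5ε). Then 0 < |w + 10| < δ forces both bounds, so |(-3w - 10)/(w - 10) + 1| < ε.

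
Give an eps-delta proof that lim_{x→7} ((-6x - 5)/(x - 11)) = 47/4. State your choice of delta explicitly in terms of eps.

Suppose eps > 0. We want delta > 0 with 0 < |x − 7| < delta ⇒ |(-6x - 5)/(x - 11) − (47/4)| < eps.
Combining over a common denominator, (-6x - 5)/(x - 11) − (47/4) = [(-6x - 5)·(-4) − (-47)·(x - 11)] / [(-4)·(x - 11)] = 71(x − 7) / ((-4)(x - 11)).
So |(-6x - 5)/(x - 11) − (47/4)| = 71|x − 7| / (4·|x − 11|).
Restrict delta ≤ 2. Then |x − 7| < 2 gives |x − 11| = |(x − 7) + (-4)| ≥ 4 − 2 = 2.
Hence |(-6x - 5)/(x - 11) − (47/4)| < 71|x − 7|/(4·2) = (71/8)|x − 7|, which is < eps once |x − 7| < (8/71)eps.
Take delta = min(2, (8/71)eps). Then 0 < |x − 7| < delta forces both bounds, so |(-6x - 5)/(x - 11) − (47/4)| < eps.

delta = min(2, (8/71)eps)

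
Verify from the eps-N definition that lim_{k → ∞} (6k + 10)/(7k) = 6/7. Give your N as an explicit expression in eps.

N = (10/7)/eps

Let eps > 0. For k ≥ 1, |(6k + 10)/(7k) − (6/7)| = |70|/(7(7k)) = 70/(7(7k)).
Since 7k ≥ 7k for k ≥ 1, this is ≤ 70/(7·7k) = (10/7)/k.
So |(6k + 10)/(7k) − (6/7)| < eps whenever k > (10/7)/eps.
Take N = (10/7)/eps. If k > N then |(6k + 10)/(7k) − (6/7)| ≤ (10/7)/k < eps.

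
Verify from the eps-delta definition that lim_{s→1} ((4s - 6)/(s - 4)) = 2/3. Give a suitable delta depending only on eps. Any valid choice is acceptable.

Fix eps > 0. We want delta > 0 with 0 < |s − 1| < delta ⇒ |(4s - 6)/(s - 4) − (2/3)| < eps.
Combining over a common denominator, (4s - 6)/(s - 4) − (2/3) = [(4s - 6)·(-3) − (-2)·(s - 4)] / [(-3)·(s - 4)] = -10(s − 1) / ((-3)(s - 4)).
So |(4s - 6)/(s - 4) − (2/3)| = 10|s − 1| / (3·|s − 4|).
Restrict delta ≤ 3/2. Then |s − 1| < 3/2 gives |s − 4| = |(s − 1) + (-3)| ≥ 3 − 3/2 = 3/2.
Hence |(4s - 6)/(s - 4) − (2/3)| < 10|s − 1|/(3·(3/2)) = (20/9)|s − 1|, which is < eps once |s − 1| < (9/20)eps.
Take delta = min(3/2, (9/20)eps). Then 0 < |s − 1| < delta forces both bounds, so |(4s - 6)/(s - 4) − (2/3)| < eps.

delta = min(3/2, (9/20)eps)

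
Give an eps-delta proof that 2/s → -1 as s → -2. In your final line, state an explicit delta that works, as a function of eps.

delta = min(1, eps)

Suppose eps > 0. We seek delta > 0 such that 0 < |s + 2| < delta implies |2/s + 1| < eps.
|2/s + 1| = 2·|-2 − s|/(2·|s|) = 2|s + 2|/(2|s|).
Require delta ≤ 1 so that |s| > 2 − 1 = 1, hence 2|s| > 2.
Then |2/s + 1| < 2|s + 2|/2, which is < eps when |s + 2| < eps.
Take delta = min(1, eps). Then 0 < |s + 2| < delta gives both |s + 2| < 1 and |s + 2| < eps, so |2/s + 1| < eps.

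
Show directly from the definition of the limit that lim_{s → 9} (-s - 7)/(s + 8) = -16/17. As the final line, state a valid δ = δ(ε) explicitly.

δ = min(17/2, (289/2)ε)

Let ε > 0 be given. We want δ > 0 with 0 < |s − 9| < δ ⇒ |(-s - 7)/(s + 8) + 16/17| < ε.
Combining over a common denominator, (-s - 7)/(s + 8) + 16/17 = [(-s - 7)·17 − (-16)·(s + 8)] / [17·(s + 8)] = -1(s − 9) / (17(s + 8)).
So |(-s - 7)/(s + 8) + 16/17| = |s − 9| / (17·|s + 8|).
Require δ ≤ 17/2, so |s + 8| ≥ |17| − |s − 9| > 17 − 17/2 = 17/2.
Hence |(-s - 7)/(s + 8) + 16/17| < |s − 9|/(17·(17/2)) = (2/289)|s − 9|, which is < ε once |s − 9| < (289/2)ε.
Take δ = min(17/2, (289/2)ε). Then 0 < |s − 9| < δ forces both bounds, so |(-s - 7)/(s + 8) + 16/17| < ε.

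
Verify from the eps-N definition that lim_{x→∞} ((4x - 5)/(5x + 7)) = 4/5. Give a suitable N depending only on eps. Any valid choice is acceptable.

N = (53/25)/eps

Fix eps > 0. We seek N > 0 such that x > N implies |(4x - 5)/(5x + 7) − (4/5)| < eps.
(4x - 5)/(5x + 7) − (4/5) = (5(4x - 5) − 4(5x + 7)) / (5(5x + 7)) = -53/(5(5x + 7)).
For x > 0 we have 5x + 7 > 5x, so |(4x - 5)/(5x + 7) − (4/5)| = 53/(5(5x + 7)) < 53/(5·5x) = (53/25)/x.
Thus |(4x - 5)/(5x + 7) − (4/5)| < eps whenever x > (53/25)/eps.
Take N = (53/25)/eps. If x > N then |(4x - 5)/(5x + 7) − (4/5)| < (53/25)/x < eps.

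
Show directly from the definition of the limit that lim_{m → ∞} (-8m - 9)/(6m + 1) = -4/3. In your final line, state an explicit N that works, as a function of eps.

Fix eps > 0. For m ≥ 1, |(-8m - 9)/(6m + 1) + 4/3| = |-46|/(6(6m + 1)) = 46/(6(6m + 1)).
Since 6m + 1 ≥ 6m for m ≥ 1, this is ≤ 46/(6·6m) = (23/18)/m.
So |(-8m - 9)/(6m + 1) + 4/3| < eps whenever m > (23/18)/eps.
Take N = (23/18)/eps. If m > N then |(-8m - 9)/(6m + 1) + 4/3| ≤ (23/18)/m < eps.

N = (23/18)/eps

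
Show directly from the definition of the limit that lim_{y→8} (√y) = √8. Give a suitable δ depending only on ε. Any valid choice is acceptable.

δ = min(8, √8·ε)

Fix ε > 0. We want δ > 0 such that 0 < |y − 8| < δ implies |√y − √8| < ε.
Rationalise: √y − √8 = (y − 8)/(√y + √8), so |√y − √8| = |y − 8|/(√y + √8).
Restrict δ ≤ 8 so that |y − 8| < 8 forces y > 0, and then √y + √8 > √8.
Hence |√y − √8| < |y − 8|/√8, which is < ε once |y − 8| < √8·ε.
Take δ = min(8, √8·ε). If 0 < |y − 8| < δ then y > 0 and |√y − √8| < |y − 8|/√8 < ε.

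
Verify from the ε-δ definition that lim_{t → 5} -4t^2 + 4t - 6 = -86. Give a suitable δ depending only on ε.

Let ε > 0. We want δ > 0 such that 0 < |t − 5| < δ implies |(-4t^2 + 4t - 6) + 86| < ε.
(-4t^2 + 4t - 6) + 86 = -4t^2 + 4t + 80 = (t − 5)(-4t - 16).
So |(-4t^2 + 4t - 6) + 86| = |t − 5|·|-4t - 16|.
Assume first that |t − 5| < 1, so |t| < 6. Then |-4t - 16| ≤ 4·6 + 16 = 40.
Hence |(-4t^2 + 4t - 6) + 86| ≤ 40|t − 5| < ε provided |t − 5| < ε/40.
Take δ = min(1, ε/40). Then 0 < |t − 5| < δ gives both |t − 5| < 1 and |t − 5| < ε/40, so |(-4t^2 + 4t - 6) + 86| < ε.

δ = min(1, ε/40)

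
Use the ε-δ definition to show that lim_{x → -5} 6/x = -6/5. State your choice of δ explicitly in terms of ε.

δ = min(5/2, (25/12)ε)

Let ε > 0 be given. We seek δ > 0 such that 0 < |x + 5| < δ implies |6/x + 6/5| < ε.
|6/x + 6/5| = 6·|-5 − x|/(5·|x|) = 6|x + 5|/(5|x|).
Restrict δ ≤ 5/2. Then |x + 5| < 5/2 gives |x| > 5/2, so 5|x| > 25/2.
Then |6/x + 6/5| < 6|x + 5|/(25/2), which is < ε when |x + 5| < (25/12)ε.
Take δ = min(5/2, (25/12)ε). Then 0 < |x + 5| < δ gives both |x + 5| < 5/2 and |x + 5| < (25/12)ε, so |6/x + 6/5| < ε.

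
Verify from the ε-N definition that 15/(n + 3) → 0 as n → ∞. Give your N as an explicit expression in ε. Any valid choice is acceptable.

N = 15/ε

Fix ε > 0. For n ≥ 1, |15/(n + 3) − 0| = 15/(n + 3) ≤ 15/n.
We need 15/n < ε, i.e. n > 15/ε.
Take N = 15/ε. If n > N then |15/(n + 3)| ≤ 15/n < ε.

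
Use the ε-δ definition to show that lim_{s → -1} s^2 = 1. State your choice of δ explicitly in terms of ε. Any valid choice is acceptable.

δ = min(2, ε/4)

Suppose ε > 0. We seek δ > 0 with 0 < |s + 1| < δ ⇒ |s^2 − 1| < ε.
Factor: s^2 − 1 = (s + 1)(s - 1), so |s^2 − 1| = |s + 1|·|s - 1|.
Impose δ ≤ 2 so that |s| < 3; then |s - 1| ≤ 4.
Hence |s^2 − 1| ≤ 4|s + 1|, which is < ε once |s + 1| < ε/4.
Take δ = min(2, ε/4). If 0 < |s + 1| < δ then both bounds hold and |s^2 − 1| ≤ 4|s + 1| < 4·(ε/4) = ε.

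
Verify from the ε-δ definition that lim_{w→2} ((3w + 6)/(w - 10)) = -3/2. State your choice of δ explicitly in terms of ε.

Suppose ε > 0. We want δ > 0 with 0 < |w − 2| < δ ⇒ |(3w + 6)/(w - 10) + 3/2| < ε.
Combining over a common denominator, (3w + 6)/(w - 10) + 3/2 = [(3w + 6)·(-8) − 12·(w - 10)] / [(-8)·(w - 10)] = -36(w − 2) / ((-8)(w - 10)).
So |(3w + 6)/(w - 10) + 3/2| = 36|w − 2| / (8·|w − 10|).
Require δ ≤ 4, so |w − 10| ≥ |-8| − |w − 2| > 8 − 4 = 4.
Hence |(3w + 6)/(w - 10) + 3/2| < 36|w − 2|/(8·4) = (9/8)|w − 2|, which is < ε once |w − 2| < (8/9)ε.
Take δ = min(4, (8/9)ε). Then 0 < |w − 2| < δ forces both bounds, so |(3w + 6)/(w - 10) + 3/2| < ε.

δ = min(4, (8/9)ε)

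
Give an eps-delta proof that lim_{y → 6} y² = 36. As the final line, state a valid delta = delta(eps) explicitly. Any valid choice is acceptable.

Fix eps > 0. We seek delta > 0 with 0 < |y − 6| < delta ⇒ |y² − 36| < eps.
Factor: y² − 36 = (y − 6)(y + 6), so |y² − 36| = |y − 6|·|y + 6|.
Restrict delta ≤ 1. Then |y − 6| < 1 gives |y| < 7, so by the triangle inequality |y + 6| ≤ 7 + 6 = 13.
Hence |y² − 36| ≤ 13|y − 6|, which is < eps once |y − 6| < eps/13.
Take delta = min(1, eps/13). If 0 < |y − 6| < delta then both bounds hold and |y² − 36| ≤ 13|y − 6| < 13·(eps/13) = eps.

delta = min(1, eps/13)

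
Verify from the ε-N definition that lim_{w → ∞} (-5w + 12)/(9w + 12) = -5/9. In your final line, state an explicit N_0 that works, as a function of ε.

Fix ε > 0. We seek N_0 > 0 such that w > N_0 implies |(-5w + 12)/(9w + 12) + 5/9| < ε.
(-5w + 12)/(9w + 12) + 5/9 = (9(-5w + 12) − (-5)(9w + 12)) / (9(9w + 12)) = 168/(9(9w + 12)).
For w > 0 we have 9w + 12 > 9w, so |(-5w + 12)/(9w + 12) + 5/9| = 168/(9(9w + 12)) < 168/(9·9w) = (56/27)/w.
Thus |(-5w + 12)/(9w + 12) + 5/9| < ε whenever w > (56/27)/ε.
Take N_0 = (56/27)/ε. If w > N_0 then |(-5w + 12)/(9w + 12) + 5/9| < (56/27)/w < ε.

N_0 = (56/27)/ε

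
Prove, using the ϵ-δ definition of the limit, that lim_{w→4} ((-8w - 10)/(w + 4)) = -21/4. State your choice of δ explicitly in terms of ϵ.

Suppose ϵ > 0. We want δ > 0 with 0 < |w − 4| < δ ⇒ |(-8w - 10)/(w + 4) + 21/4| < ϵ.
Combining over a common denominator, (-8w - 10)/(w + 4) + 21/4 = [(-8w - 10)·8 − (-42)·(w + 4)] / [8·(w + 4)] = -22(w − 4) / (8(w + 4)).
So |(-8w - 10)/(w + 4) + 21/4| = 22|w − 4| / (8·|w + 4|).
Restrict δ ≤ 4. Then |w − 4| < 4 gives |w + 4| = |(w − 4) + 8| ≥ 8 − 4 = 4.
Hence |(-8w - 10)/(w + 4) + 21/4| < 22|w − 4|/(8·4) = (11/16)|w − 4|, which is < ϵ once |w − 4| < (16/11)ϵ.
Take δ = min(4, (16/11)ϵ). Then 0 < |w − 4| < δ forces both bounds, so |(-8w - 10)/(w + 4) + 21/4| < ϵ.

δ = min(4, (16/11)ϵ)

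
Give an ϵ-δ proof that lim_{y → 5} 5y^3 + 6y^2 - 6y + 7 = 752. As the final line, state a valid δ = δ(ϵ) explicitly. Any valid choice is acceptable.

δ = min(2, ϵ/611)

Fix ϵ > 0. We want δ > 0 such that 0 < |y − 5| < δ implies |(5y^3 + 6y^2 - 6y + 7) − 752| < ϵ.
(5y^3 + 6y^2 - 6y + 7) − 752 = 5y^3 + 6y^2 - 6y - 745 = (y − 5)(5y^2 + 31y + 149).
So |(5y^3 + 6y^2 - 6y + 7) − 752| = |y − 5|·|5y^2 + 31y + 149|.
Require δ ≤ 2. Then |y − 5| < 2 gives |y| < 7, and by the triangle inequality |5y^2 + 31y + 149| ≤ 5·7^2 + 31·7 + 149 = 611.
Hence |(5y^3 + 6y^2 - 6y + 7) − 752| ≤ 611|y − 5| < ϵ provided |y − 5| < ϵ/611.
Take δ = min(2, ϵ/611). Then 0 < |y − 5| < δ gives both |y − 5| < 2 and |y − 5| < ϵ/611, so |(5y^3 + 6y^2 - 6y + 7) − 752| < ϵ.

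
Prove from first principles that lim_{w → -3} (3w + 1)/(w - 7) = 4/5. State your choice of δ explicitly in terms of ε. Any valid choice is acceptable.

Let ε > 0. We want δ > 0 with 0 < |w + 3| < δ ⇒ |(3w + 1)/(w - 7) − (4/5)| < ε.
Combining over a common denominator, (3w + 1)/(w - 7) − (4/5) = [(3w + 1)·(-10) − (-8)·(w - 7)] / [(-10)·(w - 7)] = -22(w + 3) / ((-10)(w - 7)).
So |(3w + 1)/(w - 7) − (4/5)| = 22|w + 3| / (10·|w − 7|).
Require δ ≤ 5, so |w − 7| ≥ |-10| − |w + 3| > 10 − 5 = 5.
Hence |(3w + 1)/(w - 7) − (4/5)| < 22|w + 3|/(10·5) = (11/25)|w + 3|, which is < ε once |w + 3| < (25/11)ε.
Take δ = min(5, (25/11)ε). Then 0 < |w + 3| < δ forces both bounds, so |(3w + 1)/(w - 7) − (4/5)| < ε.

δ = min(5, (25/11)ε)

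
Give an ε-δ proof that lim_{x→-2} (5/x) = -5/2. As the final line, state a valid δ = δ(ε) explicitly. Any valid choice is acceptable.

Let ε > 0. We seek δ > 0 such that 0 < |x + 2| < δ implies |5/x + 5/2| < ε.
|5/x + 5/2| = 5·|-2 − x|/(2·|x|) = 5|x + 2|/(2|x|).
Restrict δ ≤ 1. Then |x + 2| < 1 gives |x| > 1, so 2|x| > 2.
Then |5/x + 5/2| < 5|x + 2|/2, which is < ε when |x + 2| < (2/5)ε.
Take δ = min(1, (2/5)ε). Then 0 < |x + 2| < δ gives both |x + 2| < 1 and |x + 2| < (2/5)ε, so |5/x + 5/2| < ε.

δ = min(1, (2/5)ε)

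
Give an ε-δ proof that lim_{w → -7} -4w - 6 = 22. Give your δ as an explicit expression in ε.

Let ε > 0 be given. We need δ > 0 so that 0 < |w + 7| < δ implies |(-4w - 6) − 22| < ε.
Since (-4w - 6) − 22 = -4(w + 7), we have |(-4w - 6) − 22| = 4|w + 7|.
Thus it suffices that |w + 7| < ε/4.
Choosing δ = ε/4 gives |(-4w - 6) − 22| = 4|w + 7| < ε whenever |w + 7| < δ.

δ = ε/4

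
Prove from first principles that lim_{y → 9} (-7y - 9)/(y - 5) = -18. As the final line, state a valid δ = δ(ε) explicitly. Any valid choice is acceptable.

δ = min(2, (2/11)ε)

Fix ε > 0. We want δ > 0 with 0 < |y − 9| < δ ⇒ |(-7y - 9)/(y - 5) + 18| < ε.
Combining over a common denominator, (-7y - 9)/(y - 5) + 18 = [(-7y - 9)·4 − (-72)·(y - 5)] / [4·(y - 5)] = 44(y − 9) / (4(y - 5)).
So |(-7y - 9)/(y - 5) + 18| = 44|y − 9| / (4·|y − 5|).
Require δ ≤ 2, so |y − 5| ≥ |4| − |y − 9| > 4 − 2 = 2.
Hence |(-7y - 9)/(y - 5) + 18| < 44|y − 9|/(4·2) = (11/2)|y − 9|, which is < ε once |y − 9| < (2/11)ε.
Take δ = min(2, (2/11)ε). Then 0 < |y − 9| < δ forces both bounds, so |(-7y - 9)/(y - 5) + 18| < ε.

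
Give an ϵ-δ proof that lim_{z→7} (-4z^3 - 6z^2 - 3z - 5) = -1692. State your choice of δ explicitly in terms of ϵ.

Fix ϵ > 0. We want δ > 0 such that 0 < |z − 7| < δ implies |(-4z^3 - 6z^2 - 3z - 5) + 1692| < ϵ.
(-4z^3 - 6z^2 - 3z - 5) + 1692 = -4z^3 - 6z^2 - 3z + 1687 = (z − 7)(-4z^2 - 34z - 241).
So |(-4z^3 - 6z^2 - 3z - 5) + 1692| = |z − 7|·|-4z^2 - 34z - 241|.
Require δ ≤ 2. Then |z − 7| < 2 gives |z| < 9, and by the triangle inequality |-4z^2 - 34z - 241| ≤ 4·9^2 + 34·9 + 241 = 871.
Hence |(-4z^3 - 6z^2 - 3z - 5) + 1692| ≤ 871|z − 7| < ϵ provided |z − 7| < ϵ/871.
Choosing δ = min(2, ϵ/871) ensures both conditions, hence |(-4z^3 - 6z^2 - 3z - 5) + 1692| < ϵ.

δ = min(2, ϵ/871)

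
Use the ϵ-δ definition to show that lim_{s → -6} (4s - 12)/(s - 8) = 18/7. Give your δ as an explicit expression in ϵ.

Let ϵ > 0 be given. We want δ > 0 with 0 < |s + 6| < δ ⇒ |(4s - 12)/(s - 8) − (18/7)| < ϵ.
Combining over a common denominator, (4s - 12)/(s - 8) − (18/7) = [(4s - 12)·(-14) − (-36)·(s - 8)] / [(-14)·(s - 8)] = -20(s + 6) / ((-14)(s - 8)).
So |(4s - 12)/(s - 8) − (18/7)| = 20|s + 6| / (14·|s − 8|).
Restrict δ ≤ 7. Then |s + 6| < 7 gives |s − 8| = |(s + 6) + (-14)| ≥ 14 − 7 = 7.
Hence |(4s - 12)/(s - 8) − (18/7)| < 20|s + 6|/(14·7) = (10/49)|s + 6|, which is < ϵ once |s + 6| < (49/10)ϵ.
Take δ = min(7, (49/10)ϵ). Then 0 < |s + 6| < δ forces both bounds, so |(4s - 12)/(s - 8) − (18/7)| < ϵ.

δ = min(7, (49/10)ϵ)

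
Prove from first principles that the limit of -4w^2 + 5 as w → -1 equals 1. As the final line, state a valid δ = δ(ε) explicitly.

Let ε > 0 be given. We want δ > 0 such that 0 < |w + 1| < δ implies |(-4w^2 + 5) − 1| < ε.
(-4w^2 + 5) − 1 = -4w^2 + 4 = (w + 1)(-4w + 4).
So |(-4w^2 + 5) − 1| = |w + 1|·|-4w + 4|.
Assume first that |w + 1| < 1, so |w| < 2. Then |-4w + 4| ≤ 4·2 + 4 = 12.
Hence |(-4w^2 + 5) − 1| ≤ 12|w + 1| < ε provided |w + 1| < ε/12.
Choosing δ = min(1, ε/12) ensures both conditions, hence |(-4w^2 + 5) − 1| < ε.

δ = min(1, ε/12)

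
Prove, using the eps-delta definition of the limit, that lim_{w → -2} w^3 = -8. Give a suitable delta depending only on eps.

delta = min(2, eps/28)

Let eps > 0 be given. We seek delta > 0 with 0 < |w + 2| < delta ⇒ |w^3 + 8| < eps.
Factor: w^3 + 8 = (w + 2)(w^2 - 2w + 4), so |w^3 + 8| = |w + 2|·|w^2 - 2w + 4|.
Impose delta ≤ 2 so that |w| < 4; then |w^2 - 2w + 4| ≤ 28.
Hence |w^3 + 8| ≤ 28|w + 2|, which is < eps once |w + 2| < eps/28.
Take delta = min(2, eps/28). If 0 < |w + 2| < delta then both bounds hold and |w^3 + 8| ≤ 28|w + 2| < 28·(eps/28) = eps.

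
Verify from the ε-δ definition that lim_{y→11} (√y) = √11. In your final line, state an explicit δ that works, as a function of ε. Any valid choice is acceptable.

δ = min(11, √11·ε)

Let ε > 0. We want δ > 0 such that 0 < |y − 11| < δ implies |√y − √11| < ε.
Rationalise: √y − √11 = (y − 11)/(√y + √11), so |√y − √11| = |y − 11|/(√y + √11).
Restrict δ ≤ 11 so that |y − 11| < 11 forces y > 0, and then √y + √11 > √11.
Hence |√y − √11| < |y − 11|/√11, which is < ε once |y − 11| < √11·ε.
Take δ = min(11, √11·ε). If 0 < |y − 11| < δ then y > 0 and |√y − √11| < |y − 11|/√11 < ε.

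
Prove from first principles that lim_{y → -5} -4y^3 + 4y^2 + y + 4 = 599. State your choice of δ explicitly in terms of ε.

Let ε > 0. We want δ > 0 such that 0 < |y + 5| < δ implies |(-4y^3 + 4y^2 + y + 4) − 599| < ε.
(-4y^3 + 4y^2 + y + 4) − 599 = -4y^3 + 4y^2 + y - 595 = (y + 5)(-4y^2 + 24y - 119).
So |(-4y^3 + 4y^2 + y + 4) − 599| = |y + 5|·|-4y^2 + 24y - 119|.
Require δ ≤ 2. Then |y + 5| < 2 gives |y| < 7, and by the triangle inequality |-4y^2 + 24y - 119| ≤ 4·7^2 + 24·7 + 119 = 483.
Hence |(-4y^3 + 4y^2 + y + 4) − 599| ≤ 483|y + 5| < ε provided |y + 5| < ε/483.
Choosing δ = min(2, ε/483) ensures both conditions, hence |(-4y^3 + 4y^2 + y + 4) − 599| < ε.

δ = min(2, ε/483)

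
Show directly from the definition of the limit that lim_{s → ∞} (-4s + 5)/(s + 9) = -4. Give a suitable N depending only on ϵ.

N = 41/ϵ

Suppose ϵ > 0. We seek N > 0 such that s > N implies |(-4s + 5)/(s + 9) + 4| < ϵ.
(-4s + 5)/(s + 9) + 4 = ((-4s + 5) − (-4)(s + 9)) / ((s + 9)) = 41/((s + 9)).
For s > 0 we have s + 9 > s, so |(-4s + 5)/(s + 9) + 4| = 41/((s + 9)) < 41/(s) = 41/s.
Thus |(-4s + 5)/(s + 9) + 4| < ϵ whenever s > 41/ϵ.
Take N = 41/ϵ. If s > N then |(-4s + 5)/(s + 9) + 4| < 41/s < ϵ.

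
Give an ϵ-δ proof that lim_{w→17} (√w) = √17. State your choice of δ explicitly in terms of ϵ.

Fix ϵ > 0. We want δ > 0 such that 0 < |w − 17| < δ implies |√w − √17| < ϵ.
Multiplying by the conjugate, |√w − √17| = |w − 17|/(√w + √17).
Restrict δ ≤ 17 so that |w − 17| < 17 forces w > 0, and then √w + √17 > √17.
Hence |√w − √17| < |w − 17|/√17, which is < ϵ once |w − 17| < √17·ϵ.
Take δ = min(17, √17·ϵ). If 0 < |w − 17| < δ then w > 0 and |√w − √17| < |w − 17|/√17 < ϵ.

δ = min(17, √17·ϵ)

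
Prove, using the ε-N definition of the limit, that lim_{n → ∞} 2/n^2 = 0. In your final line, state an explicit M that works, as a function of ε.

M = (2/ε)^{1/2}

Let ε > 0. For n ≥ 1, |2/n^2 − 0| = 2/n^2.
2/n^2 < ε ⇔ n^2 > 2/ε ⇔ n > (2/ε)^{1/2}.
Take M = (2/ε)^{1/2}. Then n > M implies 2/n^2 < ε.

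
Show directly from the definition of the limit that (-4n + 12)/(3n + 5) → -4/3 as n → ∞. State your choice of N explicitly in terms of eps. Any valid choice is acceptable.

Let eps > 0. For n ≥ 1, |(-4n + 12)/(3n + 5) + 4/3| = |56|/(3(3n + 5)) = 56/(3(3n + 5)).
Since 3n + 5 ≥ 3n for n ≥ 1, this is ≤ 56/(3·3n) = (56/9)/n.
So |(-4n + 12)/(3n + 5) + 4/3| < eps whenever n > (56/9)/eps.
Take N = (56/9)/eps. If n > N then |(-4n + 12)/(3n + 5) + 4/3| ≤ (56/9)/n < eps.

N = (56/9)/eps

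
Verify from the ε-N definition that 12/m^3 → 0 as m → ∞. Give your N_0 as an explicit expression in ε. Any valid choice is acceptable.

N_0 = (12/ε)^{1/3}

Let ε > 0. For m ≥ 1, |12/m^3 − 0| = 12/m^3.
12/m^3 < ε ⇔ m^3 > 12/ε ⇔ m > (12/ε)^{1/3}.
Take N_0 = (12/ε)^{1/3}. Then m > N_0 implies 12/m^3 < ε.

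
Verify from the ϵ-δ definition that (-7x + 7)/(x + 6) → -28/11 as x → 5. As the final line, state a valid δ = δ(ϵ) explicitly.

δ = min(11/2, (121/98)ϵ)

Let ϵ > 0 be given. We want δ > 0 with 0 < |x − 5| < δ ⇒ |(-7x + 7)/(x + 6) + 28/11| < ϵ.
Combining over a common denominator, (-7x + 7)/(x + 6) + 28/11 = [(-7x + 7)·11 − (-28)·(x + 6)] / [11·(x + 6)] = -49(x − 5) / (11(x + 6)).
So |(-7x + 7)/(x + 6) + 28/11| = 49|x − 5| / (11·|x + 6|).
Require δ ≤ 11/2, so |x + 6| ≥ |11| − |x − 5| > 11 − 11/2 = 11/2.
Hence |(-7x + 7)/(x + 6) + 28/11| < 49|x − 5|/(11·(11/2)) = (98/121)|x − 5|, which is < ϵ once |x − 5| < (121/98)ϵ.
Take δ = min(11/2, (121/98)ϵ). Then 0 < |x − 5| < δ forces both bounds, so |(-7x + 7)/(x + 6) + 28/11| < ϵ.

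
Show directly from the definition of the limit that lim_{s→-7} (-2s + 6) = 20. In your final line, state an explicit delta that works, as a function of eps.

delta = eps/2

Fix eps > 0. We need delta > 0 so that 0 < |s + 7| < delta implies |(-2s + 6) − 20| < eps.
|(-2s + 6) − 20| = |-2s - 14| = 2|s + 7|.
Thus it suffices that |s + 7| < eps/2.
Choosing delta = eps/2 gives |(-2s + 6) − 20| = 2|s + 7| < eps whenever |s + 7| < delta.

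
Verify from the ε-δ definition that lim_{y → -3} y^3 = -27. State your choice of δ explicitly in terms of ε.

δ = min(1, ε/37)

Fix ε > 0. We seek δ > 0 with 0 < |y + 3| < δ ⇒ |y^3 + 27| < ε.
Factor: y^3 + 27 = (y + 3)(y^2 - 3y + 9), so |y^3 + 27| = |y + 3|·|y^2 - 3y + 9|.
Restrict δ ≤ 1. Then |y + 3| < 1 gives |y| < 4, so by the triangle inequality |y^2 - 3y + 9| ≤ 4^2 + 3·4 + 9 = 37.
Hence |y^3 + 27| ≤ 37|y + 3|, which is < ε once |y + 3| < ε/37.
Take δ = min(1, ε/37). If 0 < |y + 3| < δ then both bounds hold and |y^3 + 27| ≤ 37|y + 3| < 37·(ε/37) = ε.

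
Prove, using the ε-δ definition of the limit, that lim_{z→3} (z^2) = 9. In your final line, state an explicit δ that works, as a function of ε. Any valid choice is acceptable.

Let ε > 0 be given. We seek δ > 0 with 0 < |z − 3| < δ ⇒ |z^2 − 9| < ε.
Factor: z^2 − 9 = (z − 3)(z + 3), so |z^2 − 9| = |z − 3|·|z + 3|.
Restrict δ ≤ 2. Then |z − 3| < 2 gives |z| < 5, so by the triangle inequality |z + 3| ≤ 5 + 3 = 8.
Hence |z^2 − 9| ≤ 8|z − 3|, which is < ε once |z − 3| < ε/8.
Take δ = min(2, ε/8). If 0 < |z − 3| < δ then both bounds hold and |z^2 − 9| ≤ 8|z − 3| < 8·(ε/8) = ε.

δ = min(2, ε/8)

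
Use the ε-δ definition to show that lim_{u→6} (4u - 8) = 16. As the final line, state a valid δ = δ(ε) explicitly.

Fix ε > 0. We need δ > 0 so that 0 < |u − 6| < δ implies |(4u - 8) − 16| < ε.
|(4u - 8) − 16| = |4u - 24| = 4|u − 6|.
So 4|u − 6| < ε exactly when |u − 6| < ε/4.
Choosing δ = ε/4 gives |(4u - 8) − 16| = 4|u − 6| < ε whenever |u − 6| < δ.

δ = ε/4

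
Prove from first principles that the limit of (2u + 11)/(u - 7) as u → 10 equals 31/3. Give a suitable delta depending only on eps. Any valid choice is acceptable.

Fix eps > 0. We want delta > 0 with 0 < |u − 10| < delta ⇒ |(2u + 11)/(u - 7) − (31/3)| < eps.
Combining over a common denominator, (2u + 11)/(u - 7) − (31/3) = [(2u + 11)·3 − 31·(u - 7)] / [3·(u - 7)] = -25(u − 10) / (3(u - 7)).
So |(2u + 11)/(u - 7) − (31/3)| = 25|u − 10| / (3·|u − 7|).
Require delta ≤ 3/2, so |u − 7| ≥ |3| − |u − 10| > 3 − 3/2 = 3/2.
Hence |(2u + 11)/(u - 7) − (31/3)| < 25|u − 10|/(3·(3/2)) = (50/9)|u − 10|, which is < eps once |u − 10| < (9/50)eps.
Take delta = min(3/2, (9/50)eps). Then 0 < |u − 10| < delta forces both bounds, so |(2u + 11)/(u - 7) − (31/3)| < eps.

delta = min(3/2, (9/50)eps)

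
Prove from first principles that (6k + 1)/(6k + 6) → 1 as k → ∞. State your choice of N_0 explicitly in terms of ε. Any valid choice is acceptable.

N_0 = (5/6)/ε

Let ε > 0 be given. For k ≥ 1, |(6k + 1)/(6k + 6) − 1| = |-30|/(6(6k + 6)) = 30/(6(6k + 6)).
Since 6k + 6 ≥ 6k for k ≥ 1, this is ≤ 30/(6·6k) = (5/6)/k.
So |(6k + 1)/(6k + 6) − 1| < ε whenever k > (5/6)/ε.
Take N_0 = (5/6)/ε. If k > N_0 then |(6k + 1)/(6k + 6) − 1| ≤ (5/6)/k < ε.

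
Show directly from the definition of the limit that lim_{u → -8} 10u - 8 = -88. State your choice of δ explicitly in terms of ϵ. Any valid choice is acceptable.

δ = ϵ/10

Let ϵ > 0 be given. We need δ > 0 so that 0 < |u + 8| < δ implies |(10u - 8) + 88| < ϵ.
|(10u - 8) + 88| = |10u + 80| = 10|u + 8|.
So 10|u + 8| < ϵ exactly when |u + 8| < ϵ/10.
Take δ = ϵ/10. If 0 < |u + 8| < δ then |(10u - 8) + 88| = 10|u + 8| < 10·(ϵ/10) = ϵ.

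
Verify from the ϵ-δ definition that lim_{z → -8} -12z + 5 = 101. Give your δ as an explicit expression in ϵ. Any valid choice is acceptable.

δ = ϵ/12

Let ϵ > 0 be given. We need δ > 0 so that 0 < |z + 8| < δ implies |(-12z + 5) − 101| < ϵ.
|(-12z + 5) − 101| = |-12z - 96| = 12|z + 8|.
So 12|z + 8| < ϵ exactly when |z + 8| < ϵ/12.
Take δ = ϵ/12. If 0 < |z + 8| < δ then |(-12z + 5) − 101| = 12|z + 8| < 12·(ϵ/12) = ϵ.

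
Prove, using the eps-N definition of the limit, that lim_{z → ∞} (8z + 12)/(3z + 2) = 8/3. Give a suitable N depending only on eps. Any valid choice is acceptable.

N = (20/9)/eps

Fix eps > 0. We seek N > 0 such that z > N implies |(8z + 12)/(3z + 2) − (8/3)| < eps.
(8z + 12)/(3z + 2) − (8/3) = (3(8z + 12) − 8(3z + 2)) / (3(3z + 2)) = 20/(3(3z + 2)).
For z > 0 we have 3z + 2 > 3z, so |(8z + 12)/(3z + 2) − (8/3)| = 20/(3(3z + 2)) < 20/(3·3z) = (20/9)/z.
Thus |(8z + 12)/(3z + 2) − (8/3)| < eps whenever z > (20/9)/eps.
Take N = (20/9)/eps. If z > N then |(8z + 12)/(3z + 2) − (8/3)| < (20/9)/z < eps.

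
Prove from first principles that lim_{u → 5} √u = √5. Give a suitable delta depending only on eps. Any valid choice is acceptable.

delta = min(5, √5·eps)

Suppose eps > 0. We want delta > 0 such that 0 < |u − 5| < delta implies |√u − √5| < eps.
Multiplying by the conjugate, |√u − √5| = |u − 5|/(√u + √5).
Restrict delta ≤ 5 so that |u − 5| < 5 forces u > 0, and then √u + √5 > √5.
Hence |√u − √5| < |u − 5|/√5, which is < eps once |u − 5| < √5·eps.
Take delta = min(5, √5·eps). If 0 < |u − 5| < delta then u > 0 and |√u − √5| < |u − 5|/√5 < eps.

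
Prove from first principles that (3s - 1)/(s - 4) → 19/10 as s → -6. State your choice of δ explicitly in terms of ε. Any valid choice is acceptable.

δ = min(5, (50/11)ε)

Let ε > 0. We want δ > 0 with 0 < |s + 6| < δ ⇒ |(3s - 1)/(s - 4) − (19/10)| < ε.
Combining over a common denominator, (3s - 1)/(s - 4) − (19/10) = [(3s - 1)·(-10) − (-19)·(s - 4)] / [(-10)·(s - 4)] = -11(s + 6) / ((-10)(s - 4)).
So |(3s - 1)/(s - 4) − (19/10)| = 11|s + 6| / (10·|s − 4|).
Restrict δ ≤ 5. Then |s + 6| < 5 gives |s − 4| = |(s + 6) + (-10)| ≥ 10 − 5 = 5.
Hence |(3s - 1)/(s - 4) − (19/10)| < 11|s + 6|/(10·5) = (11/50)|s + 6|, which is < ε once |s + 6| < (50/11)ε.
Take δ = min(5, (50/11)ε). Then 0 < |s + 6| < δ forces both bounds, so |(3s - 1)/(s - 4) − (19/10)| < ε.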